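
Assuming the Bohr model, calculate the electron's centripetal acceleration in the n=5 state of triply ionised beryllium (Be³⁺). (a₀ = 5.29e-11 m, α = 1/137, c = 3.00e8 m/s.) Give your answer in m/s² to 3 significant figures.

9.28e21 m/s²

r = n²a₀/Z = 3.31e-10 m, v = Zαc/n = 1.75e6 m/s
a = v²/r = (1.75e6)² / 3.31e-10 = 9.28e21 m/s²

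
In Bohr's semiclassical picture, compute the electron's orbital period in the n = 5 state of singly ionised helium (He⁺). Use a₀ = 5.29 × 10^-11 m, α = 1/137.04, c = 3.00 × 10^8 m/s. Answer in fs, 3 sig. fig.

r = n²a₀/Z = 5²·5.29 × 10^-11/2 = 6.61 × 10^-10 m
v = Zαc/n = 2·0.00730·3.00 × 10^8/5 = 8.76 × 10^5 m/s
T = 2πr/v = 4.74 × 10^-15 s = 4.74 fs

4.74 fs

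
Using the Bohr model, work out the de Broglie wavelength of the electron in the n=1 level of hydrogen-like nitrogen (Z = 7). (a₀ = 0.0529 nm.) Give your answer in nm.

0.0475 nm

The Bohr quantisation condition is nλ = 2πr_n.
r_n = n²a₀/Z = 0.00756 nm
λ = 2πr_n/n = 2π·0.00756/1 = 0.0475 nm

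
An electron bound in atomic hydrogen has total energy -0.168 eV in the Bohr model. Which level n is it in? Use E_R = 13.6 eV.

9

E_n = −E_R Z²/n² ⇒ n² = E_R Z²/(−E_n) = 13.6 × 1² / 0.168 ≈ 80.95
n = 9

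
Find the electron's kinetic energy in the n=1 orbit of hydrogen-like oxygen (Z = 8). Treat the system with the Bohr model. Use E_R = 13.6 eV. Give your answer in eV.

870 eV

For a Coulomb orbit the virial theorem gives K = −E_n.
E_n = −E_R·Z²/n², so K = E_R·Z²/n² = 13.6 × 8²/1² = 870 eV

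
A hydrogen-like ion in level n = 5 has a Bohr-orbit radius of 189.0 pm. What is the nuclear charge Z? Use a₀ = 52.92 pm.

7

r_n = n²a₀/Z ⇒ Z = n²a₀/r = 5² × 52.92 / 189.0 ≈ 7.00
Z = 7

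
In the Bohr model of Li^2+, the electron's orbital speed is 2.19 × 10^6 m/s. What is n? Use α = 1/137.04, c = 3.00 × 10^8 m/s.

v_n = Zαc/n ⇒ n = Zαc/v = 3 × 0.00730 × 3.00 × 10^8 / 2.19 × 10^6 ≈ 3.00
n = 3

3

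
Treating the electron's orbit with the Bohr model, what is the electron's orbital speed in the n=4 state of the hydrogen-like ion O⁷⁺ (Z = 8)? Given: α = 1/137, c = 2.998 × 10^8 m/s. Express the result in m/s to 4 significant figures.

v_n = Zαc/n = 8 × 0.007299 × 2.998 × 10^8 / 4
    = 4.377 × 10^6 m/s

4.377 × 10^6 m/s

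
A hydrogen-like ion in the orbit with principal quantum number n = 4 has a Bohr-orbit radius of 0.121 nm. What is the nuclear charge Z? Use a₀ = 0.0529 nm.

7

r_n = n²a₀/Z ⇒ Z = n²a₀/r = 4² × 0.0529 / 0.121 ≈ 7.00
Z = 7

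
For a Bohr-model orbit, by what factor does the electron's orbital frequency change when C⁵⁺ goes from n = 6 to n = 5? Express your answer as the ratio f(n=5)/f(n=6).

216/125

f ∝ Z^2 · n^-3; with Z fixed, f ∝ n^-3.
f(n=5)/f(n=6) = (5/6)^-3 = 216/125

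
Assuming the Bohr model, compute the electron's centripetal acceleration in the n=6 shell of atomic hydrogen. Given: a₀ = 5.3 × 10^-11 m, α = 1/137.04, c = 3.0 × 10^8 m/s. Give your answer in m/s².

7.0 × 10^19 m/s²

r = n²a₀/Z = 1.9 × 10^-9 m, v = Zαc/n = 3.6 × 10^5 m/s
a = v²/r = (3.6 × 10^5)² / 1.9 × 10^-9 = 7.0 × 10^19 m/s²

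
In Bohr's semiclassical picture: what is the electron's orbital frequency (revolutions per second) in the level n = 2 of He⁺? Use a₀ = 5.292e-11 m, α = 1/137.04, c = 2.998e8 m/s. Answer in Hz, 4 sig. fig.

r = n²a₀/Z = 1.058e-10 m, v = Zαc/n = 2.188e6 m/s
f = v/(2πr) = 3.290e15 Hz

3.290e15 Hz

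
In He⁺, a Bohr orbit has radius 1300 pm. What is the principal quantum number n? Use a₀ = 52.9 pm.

r_n = n²a₀/Z ⇒ n² = rZ/a₀ = 1300 × 2 / 52.9 ≈ 49.15
n = 7

7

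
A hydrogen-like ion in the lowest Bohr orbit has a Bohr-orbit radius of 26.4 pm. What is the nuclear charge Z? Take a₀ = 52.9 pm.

2

r_n = n²a₀/Z ⇒ Z = n²a₀/r = 1² × 52.9 / 26.4 ≈ 2.00
Z = 2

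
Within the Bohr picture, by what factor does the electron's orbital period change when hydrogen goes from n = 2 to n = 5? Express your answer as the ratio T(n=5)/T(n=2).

T ∝ Z^-2 · n^3; with Z fixed, T ∝ n^3.
T(n=5)/T(n=2) = (5/2)^3 = 125/8

125/8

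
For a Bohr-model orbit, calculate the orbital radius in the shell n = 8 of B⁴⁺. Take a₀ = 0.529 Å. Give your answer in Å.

r_n = n²a₀/Z = 8² × 0.529 / 5
    = 64 × 0.529 / 5 = 6.77 Å

6.77 Å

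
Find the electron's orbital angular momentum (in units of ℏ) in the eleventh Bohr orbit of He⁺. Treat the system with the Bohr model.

11

L_n = nℏ, so L/ℏ = n = 11.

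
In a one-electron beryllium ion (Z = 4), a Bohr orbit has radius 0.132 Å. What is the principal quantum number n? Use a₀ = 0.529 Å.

r_n = n²a₀/Z ⇒ n² = rZ/a₀ = 0.132 × 4 / 0.529 ≈ 1.00
n = 1

1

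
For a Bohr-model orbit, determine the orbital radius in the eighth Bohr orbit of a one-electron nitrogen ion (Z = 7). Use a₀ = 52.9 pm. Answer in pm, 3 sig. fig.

r_n = n²a₀/Z = 8² × 52.9 / 7
    = 64 × 52.9 / 7 = 484 pm

484 pm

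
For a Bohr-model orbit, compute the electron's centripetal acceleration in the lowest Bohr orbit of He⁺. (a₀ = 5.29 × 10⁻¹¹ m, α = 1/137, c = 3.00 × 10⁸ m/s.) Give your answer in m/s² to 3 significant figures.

r = n²a₀/Z = 2.65 × 10⁻¹¹ m, v = Zαc/n = 4.38 × 10⁶ m/s
a = v²/r = (4.38 × 10⁶)² / 2.65 × 10⁻¹¹ = 7.25 × 10²³ m/s²

7.25 × 10²³ m/s²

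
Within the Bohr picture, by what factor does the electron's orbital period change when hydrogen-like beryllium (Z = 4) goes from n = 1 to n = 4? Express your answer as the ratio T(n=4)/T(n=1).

64

T ∝ Z^-2 · n^3; with Z fixed, T ∝ n^3.
T(n=4)/T(n=1) = (4/1)^3 = 64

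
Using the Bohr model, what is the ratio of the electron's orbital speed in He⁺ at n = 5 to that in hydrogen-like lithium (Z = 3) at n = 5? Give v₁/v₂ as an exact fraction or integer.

2/3

v ∝ Z^1 · n^-1
v₁/v₂ = (2/3)^1 · (5/5)^-1 = 2/3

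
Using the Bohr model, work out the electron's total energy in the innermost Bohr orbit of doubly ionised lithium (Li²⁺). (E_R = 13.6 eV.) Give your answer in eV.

E_n = −E_R·Z²/n² = −13.6 × 3²/1² = -122 eV

-122 eV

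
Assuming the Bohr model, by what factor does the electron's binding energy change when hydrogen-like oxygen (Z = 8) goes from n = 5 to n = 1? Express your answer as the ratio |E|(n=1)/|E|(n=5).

|E| ∝ Z^2 · n^-2; with Z fixed, |E| ∝ n^-2.
|E|(n=1)/|E|(n=5) = (1/5)^-2 = 25

25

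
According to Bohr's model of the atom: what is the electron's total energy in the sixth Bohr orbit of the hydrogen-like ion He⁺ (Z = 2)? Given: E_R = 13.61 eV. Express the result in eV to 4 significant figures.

E_n = −E_R·Z²/n² = −13.61 × 2²/6² = -1.512 eV

-1.512 eV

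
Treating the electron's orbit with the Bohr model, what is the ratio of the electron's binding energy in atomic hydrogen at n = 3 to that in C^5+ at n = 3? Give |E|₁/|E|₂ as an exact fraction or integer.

1/36

|E| ∝ Z^2 · n^-2
|E|₁/|E|₂ = (1/6)^2 · (3/3)^-2 = 1/36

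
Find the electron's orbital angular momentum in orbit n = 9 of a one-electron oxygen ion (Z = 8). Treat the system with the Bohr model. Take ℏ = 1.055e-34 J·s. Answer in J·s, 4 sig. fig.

L_n = nℏ = 9 × 1.055e-34 = 9.495e-34 J·s

9.495e-34 J·s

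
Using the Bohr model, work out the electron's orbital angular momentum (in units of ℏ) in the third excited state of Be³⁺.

L_n = nℏ, so L/ℏ = n = 4.

4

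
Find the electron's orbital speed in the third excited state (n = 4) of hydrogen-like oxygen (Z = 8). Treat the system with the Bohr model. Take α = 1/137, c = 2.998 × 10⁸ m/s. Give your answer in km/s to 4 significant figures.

v_n = Zαc/n = 8 × 0.007299 × 2.998 × 10⁸ / 4
    = 4377 km/s

4377 km/s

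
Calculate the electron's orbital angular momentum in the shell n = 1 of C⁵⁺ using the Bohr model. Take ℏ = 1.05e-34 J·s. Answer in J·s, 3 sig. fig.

L_n = nℏ = 1 × 1.05e-34 = 1.05e-34 J·s

1.05e-34 J·s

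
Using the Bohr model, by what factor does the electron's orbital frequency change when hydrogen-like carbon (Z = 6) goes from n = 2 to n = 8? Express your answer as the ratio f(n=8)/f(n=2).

1/64

f ∝ Z^2 · n^-3; with Z fixed, f ∝ n^-3.
f(n=8)/f(n=2) = (8/2)^-3 = 1/64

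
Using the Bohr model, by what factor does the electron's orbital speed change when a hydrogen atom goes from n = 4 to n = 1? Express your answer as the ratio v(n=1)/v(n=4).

4

v ∝ Z^1 · n^-1; with Z fixed, v ∝ n^-1.
v(n=1)/v(n=4) = (1/4)^-1 = 4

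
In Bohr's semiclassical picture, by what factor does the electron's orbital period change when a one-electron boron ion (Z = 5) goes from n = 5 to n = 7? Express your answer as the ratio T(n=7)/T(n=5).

343/125

T ∝ Z^-2 · n^3; with Z fixed, T ∝ n^3.
T(n=7)/T(n=5) = (7/5)^3 = 343/125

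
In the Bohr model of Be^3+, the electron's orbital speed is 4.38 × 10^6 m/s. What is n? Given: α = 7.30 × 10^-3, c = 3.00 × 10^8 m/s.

2

v_n = Zαc/n ⇒ n = Zαc/v = 4 × 0.00730 × 3.00 × 10^8 / 4.38 × 10^6 ≈ 2.00
n = 2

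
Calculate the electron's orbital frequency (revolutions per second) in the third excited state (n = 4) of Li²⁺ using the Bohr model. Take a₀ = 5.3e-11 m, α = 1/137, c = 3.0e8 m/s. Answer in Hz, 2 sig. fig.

r = n²a₀/Z = 2.8e-10 m, v = Zαc/n = 1.6e6 m/s
f = v/(2πr) = 9.2e14 Hz

9.2e14 Hz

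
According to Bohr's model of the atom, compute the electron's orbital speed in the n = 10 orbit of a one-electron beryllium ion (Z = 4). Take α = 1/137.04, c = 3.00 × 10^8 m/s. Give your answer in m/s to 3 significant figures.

8.76 × 10^5 m/s

v_n = Zαc/n = 4 × 0.00730 × 3.00 × 10^8 / 10
    = 8.76 × 10^5 m/s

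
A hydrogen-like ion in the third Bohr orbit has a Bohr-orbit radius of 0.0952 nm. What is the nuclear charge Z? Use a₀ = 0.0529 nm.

5

r_n = n²a₀/Z ⇒ Z = n²a₀/r = 3² × 0.0529 / 0.0952 ≈ 5.00
Z = 5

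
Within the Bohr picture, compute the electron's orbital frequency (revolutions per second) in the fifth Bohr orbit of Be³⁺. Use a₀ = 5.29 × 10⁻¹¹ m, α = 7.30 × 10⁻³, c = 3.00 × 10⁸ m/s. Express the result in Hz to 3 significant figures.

8.43 × 10¹⁴ Hz

r = n²a₀/Z = 3.31 × 10⁻¹⁰ m, v = Zαc/n = 1.75 × 10⁶ m/s
f = v/(2πr) = 8.43 × 10¹⁴ Hz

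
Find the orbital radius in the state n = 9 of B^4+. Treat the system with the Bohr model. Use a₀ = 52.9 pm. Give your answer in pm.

857 pm

r_n = n²a₀/Z = 9² × 52.9 / 5
    = 81 × 52.9 / 5 = 857 pm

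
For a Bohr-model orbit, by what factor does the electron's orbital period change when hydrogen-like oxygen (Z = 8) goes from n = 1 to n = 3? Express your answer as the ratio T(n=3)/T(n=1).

T ∝ Z^-2 · n^3; with Z fixed, T ∝ n^3.
T(n=3)/T(n=1) = (3/1)^3 = 27

27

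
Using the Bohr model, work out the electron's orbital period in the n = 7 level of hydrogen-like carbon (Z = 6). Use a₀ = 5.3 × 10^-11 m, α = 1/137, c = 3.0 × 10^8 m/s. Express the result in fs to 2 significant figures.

r = n²a₀/Z = 7²·5.3 × 10^-11/6 = 4.3 × 10^-10 m
v = Zαc/n = 6·0.0073·3.0 × 10^8/7 = 1.9 × 10^6 m/s
T = 2πr/v = 1.4 × 10^-15 s = 1.4 fs

1.4 fs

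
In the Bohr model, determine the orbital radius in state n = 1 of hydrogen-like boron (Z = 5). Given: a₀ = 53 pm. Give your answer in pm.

r_n = n²a₀/Z = 1² × 53 / 5
    = 1 × 53 / 5 = 11 pm

11 pm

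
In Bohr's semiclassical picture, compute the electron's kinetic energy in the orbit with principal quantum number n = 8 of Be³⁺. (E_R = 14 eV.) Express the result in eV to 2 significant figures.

3.5 eV

For a Coulomb orbit the virial theorem gives K = −E_n.
E_n = −E_R·Z²/n², so K = E_R·Z²/n² = 14 × 4²/8² = 3.5 eV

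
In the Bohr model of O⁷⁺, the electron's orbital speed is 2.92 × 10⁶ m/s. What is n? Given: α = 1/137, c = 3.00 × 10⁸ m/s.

v_n = Zαc/n ⇒ n = Zαc/v = 8 × 0.00730 × 3.00 × 10⁸ / 2.92 × 10⁶ ≈ 6.00
n = 6

6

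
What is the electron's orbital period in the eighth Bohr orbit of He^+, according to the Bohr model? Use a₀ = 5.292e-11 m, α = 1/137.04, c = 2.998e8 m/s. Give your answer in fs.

r = n²a₀/Z = 8²·5.292e-11/2 = 1.693e-9 m
v = Zαc/n = 2·0.007297·2.998e8/8 = 5.469e5 m/s
T = 2πr/v = 1.945e-14 s = 19.45 fs

19.45 fs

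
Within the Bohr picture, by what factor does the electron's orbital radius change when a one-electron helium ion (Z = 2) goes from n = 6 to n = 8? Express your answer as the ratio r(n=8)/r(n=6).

r ∝ Z^-1 · n^2; with Z fixed, r ∝ n^2.
r(n=8)/r(n=6) = (8/6)^2 = 16/9

16/9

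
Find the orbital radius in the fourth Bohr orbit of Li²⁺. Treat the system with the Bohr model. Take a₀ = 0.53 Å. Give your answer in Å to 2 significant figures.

r_n = n²a₀/Z = 4² × 0.53 / 3
    = 16 × 0.53 / 3 = 2.8 Å

2.8 Å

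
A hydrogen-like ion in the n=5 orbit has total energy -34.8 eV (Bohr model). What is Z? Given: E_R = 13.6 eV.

E_n = −E_R Z²/n² ⇒ Z² = −E_n n²/E_R = 34.8 × 5² / 13.6 ≈ 63.97
Z = 8

8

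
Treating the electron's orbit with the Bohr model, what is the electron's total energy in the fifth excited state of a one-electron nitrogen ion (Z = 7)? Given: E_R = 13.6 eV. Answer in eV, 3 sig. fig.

E_n = −E_R·Z²/n² = −13.6 × 7²/6² = -18.5 eV

-18.5 eV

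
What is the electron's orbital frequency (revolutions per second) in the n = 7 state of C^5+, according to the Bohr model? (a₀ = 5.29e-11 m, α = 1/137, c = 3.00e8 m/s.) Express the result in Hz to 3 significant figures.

6.91e14 Hz

r = n²a₀/Z = 4.32e-10 m, v = Zαc/n = 1.88e6 m/s
f = v/(2πr) = 6.91e14 Hz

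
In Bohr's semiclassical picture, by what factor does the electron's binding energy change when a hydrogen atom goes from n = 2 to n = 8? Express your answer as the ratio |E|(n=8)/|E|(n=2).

1/16

|E| ∝ Z^2 · n^-2; with Z fixed, |E| ∝ n^-2.
|E|(n=8)/|E|(n=2) = (8/2)^-2 = 1/16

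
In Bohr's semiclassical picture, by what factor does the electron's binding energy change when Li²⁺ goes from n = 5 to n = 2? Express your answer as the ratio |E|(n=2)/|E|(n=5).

25/4

|E| ∝ Z^2 · n^-2; with Z fixed, |E| ∝ n^-2.
|E|(n=2)/|E|(n=5) = (2/5)^-2 = 25/4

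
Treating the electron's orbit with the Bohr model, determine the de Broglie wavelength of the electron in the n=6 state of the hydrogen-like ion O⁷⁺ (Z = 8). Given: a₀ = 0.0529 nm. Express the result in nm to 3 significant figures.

0.249 nm

The Bohr quantisation condition is nλ = 2πr_n.
r_n = n²a₀/Z = 0.238 nm
λ = 2πr_n/n = 2π·0.238/6 = 0.249 nm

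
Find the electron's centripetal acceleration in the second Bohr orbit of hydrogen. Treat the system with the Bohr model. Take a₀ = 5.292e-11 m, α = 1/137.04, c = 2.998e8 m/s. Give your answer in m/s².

r = n²a₀/Z = 2.117e-10 m, v = Zαc/n = 1.094e6 m/s
a = v²/r = (1.094e6)² / 2.117e-10 = 5.652e21 m/s²

5.652e21 m/s²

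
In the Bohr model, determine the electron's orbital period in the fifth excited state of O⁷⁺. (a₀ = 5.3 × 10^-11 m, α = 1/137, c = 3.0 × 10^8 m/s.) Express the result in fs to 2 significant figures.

r = n²a₀/Z = 6²·5.3 × 10^-11/8 = 2.4 × 10^-10 m
v = Zαc/n = 8·0.0073·3.0 × 10^8/6 = 2.9 × 10^6 m/s
T = 2πr/v = 5.1 × 10^-16 s = 0.51 fs

0.51 fs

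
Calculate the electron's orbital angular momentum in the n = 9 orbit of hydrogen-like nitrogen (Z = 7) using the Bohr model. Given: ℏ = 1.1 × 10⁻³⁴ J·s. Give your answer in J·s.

L_n = nℏ = 9 × 1.1 × 10⁻³⁴ = 9.9 × 10⁻³⁴ J·s

9.9 × 10⁻³⁴ J·s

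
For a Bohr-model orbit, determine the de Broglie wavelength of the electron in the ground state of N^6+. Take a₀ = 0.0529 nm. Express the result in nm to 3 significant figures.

0.0475 nm

The Bohr quantisation condition is nλ = 2πr_n.
r_n = n²a₀/Z = 0.00756 nm
λ = 2πr_n/n = 2π·0.00756/1 = 0.0475 nm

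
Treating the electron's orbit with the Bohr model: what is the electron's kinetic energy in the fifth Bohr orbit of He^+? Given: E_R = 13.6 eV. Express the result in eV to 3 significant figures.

2.18 eV

For a Coulomb orbit the virial theorem gives K = −E_n.
E_n = −E_R·Z²/n², so K = E_R·Z²/n² = 13.6 × 2²/5² = 2.18 eV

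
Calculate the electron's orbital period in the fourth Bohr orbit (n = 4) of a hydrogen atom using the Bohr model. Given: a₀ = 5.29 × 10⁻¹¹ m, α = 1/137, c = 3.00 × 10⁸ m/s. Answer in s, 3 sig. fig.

r = n²a₀/Z = 4²·5.29 × 10⁻¹¹/1 = 8.46 × 10⁻¹⁰ m
v = Zαc/n = 1·0.00730·3.00 × 10⁸/4 = 5.47 × 10⁵ m/s
T = 2πr/v = 9.71 × 10⁻¹⁵ s

9.71 × 10⁻¹⁵ s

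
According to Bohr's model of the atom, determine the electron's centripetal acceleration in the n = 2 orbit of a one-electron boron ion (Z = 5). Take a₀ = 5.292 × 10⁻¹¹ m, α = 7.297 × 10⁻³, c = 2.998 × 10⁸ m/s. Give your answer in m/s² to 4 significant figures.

r = n²a₀/Z = 4.234 × 10⁻¹¹ m, v = Zαc/n = 5.469 × 10⁶ m/s
a = v²/r = (5.469 × 10⁶)² / 4.234 × 10⁻¹¹ = 7.065 × 10²³ m/s²

7.065 × 10²³ m/s²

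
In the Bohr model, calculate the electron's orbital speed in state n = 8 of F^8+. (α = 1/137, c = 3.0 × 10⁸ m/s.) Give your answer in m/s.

v_n = Zαc/n = 9 × 0.0073 × 3.0 × 10⁸ / 8
    = 2.5 × 10⁶ m/s

2.5 × 10⁶ m/s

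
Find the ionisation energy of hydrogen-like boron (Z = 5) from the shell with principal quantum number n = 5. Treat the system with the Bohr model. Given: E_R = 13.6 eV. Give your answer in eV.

13.6 eV

E_n = −E_R·Z²/n² = −13.6 × 5²/5² eV = -13.6 eV
Ionisation energy = −E_n = 13.6 eV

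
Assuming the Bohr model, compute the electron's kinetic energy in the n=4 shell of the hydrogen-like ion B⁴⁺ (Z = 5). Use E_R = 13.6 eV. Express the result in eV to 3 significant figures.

For a Coulomb orbit the virial theorem gives K = −E_n.
E_n = −E_R·Z²/n², so K = E_R·Z²/n² = 13.6 × 5²/4² = 21.2 eV

21.2 eV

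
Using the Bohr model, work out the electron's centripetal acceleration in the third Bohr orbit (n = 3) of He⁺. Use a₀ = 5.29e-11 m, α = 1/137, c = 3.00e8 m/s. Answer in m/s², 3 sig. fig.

8.95e21 m/s²

r = n²a₀/Z = 2.38e-10 m, v = Zαc/n = 1.46e6 m/s
a = v²/r = (1.46e6)² / 2.38e-10 = 8.95e21 m/s²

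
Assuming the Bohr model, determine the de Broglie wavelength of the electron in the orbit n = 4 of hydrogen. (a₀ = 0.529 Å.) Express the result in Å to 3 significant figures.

13.3 Å

The Bohr quantisation condition is nλ = 2πr_n.
r_n = n²a₀/Z = 8.46 Å
λ = 2πr_n/n = 2π·8.46/4 = 13.3 Å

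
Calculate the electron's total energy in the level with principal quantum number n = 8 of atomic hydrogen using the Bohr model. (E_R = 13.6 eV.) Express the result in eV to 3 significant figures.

E_n = −E_R·Z²/n² = −13.6 × 1²/8² = -0.212 eV

-0.212 eV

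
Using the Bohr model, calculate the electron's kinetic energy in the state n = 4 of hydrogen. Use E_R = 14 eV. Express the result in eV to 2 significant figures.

For a Coulomb orbit the virial theorem gives K = −E_n.
E_n = −E_R·Z²/n², so K = E_R·Z²/n² = 14 × 1²/4² = 0.88 eV

0.88 eV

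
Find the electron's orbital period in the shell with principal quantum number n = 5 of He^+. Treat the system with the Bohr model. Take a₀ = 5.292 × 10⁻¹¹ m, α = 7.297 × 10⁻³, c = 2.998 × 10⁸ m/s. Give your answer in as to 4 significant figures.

r = n²a₀/Z = 5²·5.292 × 10⁻¹¹/2 = 6.615 × 10⁻¹⁰ m
v = Zαc/n = 2·0.007297·2.998 × 10⁸/5 = 8.751 × 10⁵ m/s
T = 2πr/v = 4.750 × 10⁻¹⁵ s = 4750 as

4750 as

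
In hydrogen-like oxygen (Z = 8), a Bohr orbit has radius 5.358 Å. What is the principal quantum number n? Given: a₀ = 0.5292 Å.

9

r_n = n²a₀/Z ⇒ n² = rZ/a₀ = 5.358 × 8 / 0.5292 ≈ 81.00
n = 9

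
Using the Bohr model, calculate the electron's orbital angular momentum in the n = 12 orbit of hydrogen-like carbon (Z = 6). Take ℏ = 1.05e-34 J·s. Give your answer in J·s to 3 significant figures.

L_n = nℏ = 12 × 1.05e-34 = 1.26e-33 J·s

1.26e-33 J·s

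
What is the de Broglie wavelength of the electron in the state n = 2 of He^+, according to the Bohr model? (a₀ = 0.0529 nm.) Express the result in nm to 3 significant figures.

The Bohr quantisation condition is nλ = 2πr_n.
r_n = n²a₀/Z = 0.106 nm
λ = 2πr_n/n = 2π·0.106/2 = 0.332 nm

0.332 nm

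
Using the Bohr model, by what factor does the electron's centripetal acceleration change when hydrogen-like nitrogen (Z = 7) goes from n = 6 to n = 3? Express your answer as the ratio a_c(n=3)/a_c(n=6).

a_c ∝ Z^3 · n^-4; with Z fixed, a_c ∝ n^-4.
a_c(n=3)/a_c(n=6) = (3/6)^-4 = 16

16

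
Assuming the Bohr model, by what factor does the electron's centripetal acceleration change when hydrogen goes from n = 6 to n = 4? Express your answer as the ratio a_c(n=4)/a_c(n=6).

a_c ∝ Z^3 · n^-4; with Z fixed, a_c ∝ n^-4.
a_c(n=4)/a_c(n=6) = (4/6)^-4 = 81/16

81/16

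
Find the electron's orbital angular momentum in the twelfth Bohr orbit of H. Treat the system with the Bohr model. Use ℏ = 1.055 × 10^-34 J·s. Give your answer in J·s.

1.266 × 10^-33 J·s

L_n = nℏ = 12 × 1.055 × 10^-34 = 1.266 × 10^-33 J·s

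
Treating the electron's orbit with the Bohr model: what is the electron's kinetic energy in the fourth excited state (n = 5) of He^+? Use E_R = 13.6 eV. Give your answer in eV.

For a Coulomb orbit the virial theorem gives K = −E_n.
E_n = −E_R·Z²/n², so K = E_R·Z²/n² = 13.6 × 2²/5² = 2.18 eV

2.18 eV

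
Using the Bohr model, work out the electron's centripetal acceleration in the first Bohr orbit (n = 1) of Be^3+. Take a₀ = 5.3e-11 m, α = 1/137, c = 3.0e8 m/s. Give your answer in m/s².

5.8e24 m/s²

r = n²a₀/Z = 1.3e-11 m, v = Zαc/n = 8.8e6 m/s
a = v²/r = (8.8e6)² / 1.3e-11 = 5.8e24 m/s²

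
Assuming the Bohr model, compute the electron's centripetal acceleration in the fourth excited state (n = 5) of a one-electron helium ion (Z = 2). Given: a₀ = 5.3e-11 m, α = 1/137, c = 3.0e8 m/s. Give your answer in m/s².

1.2e21 m/s²

r = n²a₀/Z = 6.6e-10 m, v = Zαc/n = 8.8e5 m/s
a = v²/r = (8.8e5)² / 6.6e-10 = 1.2e21 m/s²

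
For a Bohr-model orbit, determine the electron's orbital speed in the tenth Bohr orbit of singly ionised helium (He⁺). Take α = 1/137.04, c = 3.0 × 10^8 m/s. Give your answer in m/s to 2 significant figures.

4.4 × 10^5 m/s

v_n = Zαc/n = 2 × 0.0073 × 3.0 × 10^8 / 10
    = 4.4 × 10^5 m/s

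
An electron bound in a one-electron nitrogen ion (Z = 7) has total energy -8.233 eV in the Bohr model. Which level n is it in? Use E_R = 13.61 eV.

E_n = −E_R Z²/n² ⇒ n² = E_R Z²/(−E_n) = 13.61 × 7² / 8.233 ≈ 81.00
n = 9

9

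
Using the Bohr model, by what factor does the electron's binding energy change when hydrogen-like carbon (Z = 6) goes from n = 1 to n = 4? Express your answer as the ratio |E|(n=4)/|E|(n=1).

1/16

|E| ∝ Z^2 · n^-2; with Z fixed, |E| ∝ n^-2.
|E|(n=4)/|E|(n=1) = (4/1)^-2 = 1/16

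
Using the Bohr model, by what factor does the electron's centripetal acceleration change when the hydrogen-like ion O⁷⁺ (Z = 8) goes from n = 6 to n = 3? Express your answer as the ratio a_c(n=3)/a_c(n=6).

a_c ∝ Z^3 · n^-4; with Z fixed, a_c ∝ n^-4.
a_c(n=3)/a_c(n=6) = (3/6)^-4 = 16

16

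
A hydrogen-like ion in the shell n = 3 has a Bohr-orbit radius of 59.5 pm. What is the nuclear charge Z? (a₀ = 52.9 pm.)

r_n = n²a₀/Z ⇒ Z = n²a₀/r = 3² × 52.9 / 59.5 ≈ 8.00
Z = 8

8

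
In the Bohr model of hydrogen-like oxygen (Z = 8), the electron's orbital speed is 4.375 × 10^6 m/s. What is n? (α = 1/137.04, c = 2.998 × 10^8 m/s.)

v_n = Zαc/n ⇒ n = Zαc/v = 8 × 0.007297 × 2.998 × 10^8 / 4.375 × 10^6 ≈ 4.00
n = 4

4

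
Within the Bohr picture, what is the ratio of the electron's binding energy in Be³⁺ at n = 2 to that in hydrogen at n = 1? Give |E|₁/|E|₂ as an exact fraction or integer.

4

|E| ∝ Z^2 · n^-2
|E|₁/|E|₂ = (4/1)^2 · (2/1)^-2 = 4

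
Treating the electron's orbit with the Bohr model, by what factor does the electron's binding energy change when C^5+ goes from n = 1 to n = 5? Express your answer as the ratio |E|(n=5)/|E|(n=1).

|E| ∝ Z^2 · n^-2; with Z fixed, |E| ∝ n^-2.
|E|(n=5)/|E|(n=1) = (5/1)^-2 = 1/25

1/25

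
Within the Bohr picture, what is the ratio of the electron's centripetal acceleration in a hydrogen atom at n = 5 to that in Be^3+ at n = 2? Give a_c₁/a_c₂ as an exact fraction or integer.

1/2500

a_c ∝ Z^3 · n^-4
a_c₁/a_c₂ = (1/4)^3 · (5/2)^-4 = 1/2500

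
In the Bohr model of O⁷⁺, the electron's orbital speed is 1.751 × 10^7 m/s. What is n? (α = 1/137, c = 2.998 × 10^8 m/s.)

1

v_n = Zαc/n ⇒ n = Zαc/v = 8 × 0.007299 × 2.998 × 10^8 / 1.751 × 10^7 ≈ 1.00
n = 1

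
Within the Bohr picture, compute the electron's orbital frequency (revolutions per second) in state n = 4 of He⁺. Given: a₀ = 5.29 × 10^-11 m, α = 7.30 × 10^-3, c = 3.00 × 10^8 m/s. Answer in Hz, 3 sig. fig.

4.12 × 10^14 Hz

r = n²a₀/Z = 4.23 × 10^-10 m, v = Zαc/n = 1.09 × 10^6 m/s
f = v/(2πr) = 4.12 × 10^14 Hz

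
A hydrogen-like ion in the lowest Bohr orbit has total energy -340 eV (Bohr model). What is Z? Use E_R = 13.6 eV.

5

E_n = −E_R Z²/n² ⇒ Z² = −E_n n²/E_R = 340 × 1² / 13.6 ≈ 25.00
Z = 5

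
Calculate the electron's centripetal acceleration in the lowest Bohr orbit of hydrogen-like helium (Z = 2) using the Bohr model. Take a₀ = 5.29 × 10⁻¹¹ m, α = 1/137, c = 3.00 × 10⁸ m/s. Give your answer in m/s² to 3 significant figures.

r = n²a₀/Z = 2.65 × 10⁻¹¹ m, v = Zαc/n = 4.38 × 10⁶ m/s
a = v²/r = (4.38 × 10⁶)² / 2.65 × 10⁻¹¹ = 7.25 × 10²³ m/s²

7.25 × 10²³ m/s²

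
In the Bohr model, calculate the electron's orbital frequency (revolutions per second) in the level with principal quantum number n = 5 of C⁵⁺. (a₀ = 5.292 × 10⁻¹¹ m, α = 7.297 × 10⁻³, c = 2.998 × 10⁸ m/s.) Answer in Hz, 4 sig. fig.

r = n²a₀/Z = 2.205 × 10⁻¹⁰ m, v = Zαc/n = 2.625 × 10⁶ m/s
f = v/(2πr) = 1.895 × 10¹⁵ Hz

1.895 × 10¹⁵ Hz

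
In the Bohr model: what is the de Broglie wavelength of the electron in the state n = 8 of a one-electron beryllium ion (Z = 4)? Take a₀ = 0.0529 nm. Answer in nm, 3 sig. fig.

0.665 nm

The Bohr quantisation condition is nλ = 2πr_n.
r_n = n²a₀/Z = 0.846 nm
λ = 2πr_n/n = 2π·0.846/8 = 0.665 nm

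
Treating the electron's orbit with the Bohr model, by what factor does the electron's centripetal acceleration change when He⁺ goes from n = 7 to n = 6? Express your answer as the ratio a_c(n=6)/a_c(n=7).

2401/1296

a_c ∝ Z^3 · n^-4; with Z fixed, a_c ∝ n^-4.
a_c(n=6)/a_c(n=7) = (6/7)^-4 = 2401/1296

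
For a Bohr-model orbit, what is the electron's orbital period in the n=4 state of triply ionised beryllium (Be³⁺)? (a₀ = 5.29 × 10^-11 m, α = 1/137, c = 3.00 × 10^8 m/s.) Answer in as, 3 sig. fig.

607 as

r = n²a₀/Z = 4²·5.29 × 10^-11/4 = 2.12 × 10^-10 m
v = Zαc/n = 4·0.00730·3.00 × 10^8/4 = 2.19 × 10^6 m/s
T = 2πr/v = 6.07 × 10^-16 s = 607 as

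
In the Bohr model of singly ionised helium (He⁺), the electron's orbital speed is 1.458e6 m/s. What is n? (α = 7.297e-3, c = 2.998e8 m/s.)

3

v_n = Zαc/n ⇒ n = Zαc/v = 2 × 0.007297 × 2.998e8 / 1.458e6 ≈ 3.00
n = 3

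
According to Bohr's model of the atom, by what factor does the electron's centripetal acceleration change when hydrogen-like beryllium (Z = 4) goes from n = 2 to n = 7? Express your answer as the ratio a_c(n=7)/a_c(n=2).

16/2401

a_c ∝ Z^3 · n^-4; with Z fixed, a_c ∝ n^-4.
a_c(n=7)/a_c(n=2) = (7/2)^-4 = 16/2401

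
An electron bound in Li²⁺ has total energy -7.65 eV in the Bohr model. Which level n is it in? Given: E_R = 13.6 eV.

E_n = −E_R Z²/n² ⇒ n² = E_R Z²/(−E_n) = 13.6 × 3² / 7.65 ≈ 16.00
n = 4

4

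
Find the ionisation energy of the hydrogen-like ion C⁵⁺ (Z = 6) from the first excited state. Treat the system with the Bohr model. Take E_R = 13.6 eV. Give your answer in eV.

122 eV

E_n = −E_R·Z²/n² = −13.6 × 6²/2² eV = -122 eV
Ionisation energy = −E_n = 122 eV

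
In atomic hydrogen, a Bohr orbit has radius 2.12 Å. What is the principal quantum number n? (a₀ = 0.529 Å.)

r_n = n²a₀/Z ⇒ n² = rZ/a₀ = 2.12 × 1 / 0.529 ≈ 4.01
n = 2

2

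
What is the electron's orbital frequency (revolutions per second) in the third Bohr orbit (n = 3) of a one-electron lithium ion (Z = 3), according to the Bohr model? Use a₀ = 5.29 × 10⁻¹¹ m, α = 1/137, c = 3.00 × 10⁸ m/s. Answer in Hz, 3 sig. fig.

2.20 × 10¹⁵ Hz

r = n²a₀/Z = 1.59 × 10⁻¹⁰ m, v = Zαc/n = 2.19 × 10⁶ m/s
f = v/(2πr) = 2.20 × 10¹⁵ Hz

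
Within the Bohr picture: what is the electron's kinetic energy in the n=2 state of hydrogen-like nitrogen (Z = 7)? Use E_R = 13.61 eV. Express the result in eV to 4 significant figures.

166.7 eV

For a Coulomb orbit the virial theorem gives K = −E_n.
E_n = −E_R·Z²/n², so K = E_R·Z²/n² = 13.61 × 7²/2² = 166.7 eV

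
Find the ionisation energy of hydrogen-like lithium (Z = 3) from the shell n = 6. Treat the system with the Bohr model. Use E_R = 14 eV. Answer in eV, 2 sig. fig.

E_n = −E_R·Z²/n² = −14 × 3²/6² eV = -3.5 eV
Ionisation energy = −E_n = 3.5 eV

3.5 eV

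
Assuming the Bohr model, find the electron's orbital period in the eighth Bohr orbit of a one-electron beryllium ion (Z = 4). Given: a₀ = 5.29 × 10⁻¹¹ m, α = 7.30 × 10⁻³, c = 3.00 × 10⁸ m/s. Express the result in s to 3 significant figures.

r = n²a₀/Z = 8²·5.29 × 10⁻¹¹/4 = 8.46 × 10⁻¹⁰ m
v = Zαc/n = 4·0.00730·3.00 × 10⁸/8 = 1.09 × 10⁶ m/s
T = 2πr/v = 4.86 × 10⁻¹⁵ s

4.86 × 10⁻¹⁵ s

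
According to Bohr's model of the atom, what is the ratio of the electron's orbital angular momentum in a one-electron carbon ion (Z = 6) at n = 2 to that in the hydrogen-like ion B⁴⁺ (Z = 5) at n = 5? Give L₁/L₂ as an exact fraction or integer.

L = nℏ is independent of Z.
L₁/L₂ = n₁/n₂ = 2/5 = 2/5

2/5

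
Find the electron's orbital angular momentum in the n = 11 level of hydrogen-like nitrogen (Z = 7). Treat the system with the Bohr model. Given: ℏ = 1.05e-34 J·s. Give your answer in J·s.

1.16e-33 J·s

L_n = nℏ = 11 × 1.05e-34 = 1.16e-33 J·s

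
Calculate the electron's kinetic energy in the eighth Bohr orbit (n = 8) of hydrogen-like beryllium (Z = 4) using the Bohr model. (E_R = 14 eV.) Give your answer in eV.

3.5 eV

For a Coulomb orbit the virial theorem gives K = −E_n.
E_n = −E_R·Z²/n², so K = E_R·Z²/n² = 14 × 4²/8² = 3.5 eV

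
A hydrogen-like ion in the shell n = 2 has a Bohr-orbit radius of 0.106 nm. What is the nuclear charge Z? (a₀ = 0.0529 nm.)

r_n = n²a₀/Z ⇒ Z = n²a₀/r = 2² × 0.0529 / 0.106 ≈ 2.00
Z = 2

2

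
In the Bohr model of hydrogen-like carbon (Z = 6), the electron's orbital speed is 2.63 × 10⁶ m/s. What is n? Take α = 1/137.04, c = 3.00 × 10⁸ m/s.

5

v_n = Zαc/n ⇒ n = Zαc/v = 6 × 0.00730 × 3.00 × 10⁸ / 2.63 × 10⁶ ≈ 4.99
n = 5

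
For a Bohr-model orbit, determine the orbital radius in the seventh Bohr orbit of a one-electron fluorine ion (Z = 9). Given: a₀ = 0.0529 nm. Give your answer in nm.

0.288 nm

r_n = n²a₀/Z = 7² × 0.0529 / 9
    = 49 × 0.0529 / 9 = 0.288 nm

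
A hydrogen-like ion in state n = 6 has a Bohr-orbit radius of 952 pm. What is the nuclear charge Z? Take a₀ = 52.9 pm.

2

r_n = n²a₀/Z ⇒ Z = n²a₀/r = 6² × 52.9 / 952 ≈ 2.00
Z = 2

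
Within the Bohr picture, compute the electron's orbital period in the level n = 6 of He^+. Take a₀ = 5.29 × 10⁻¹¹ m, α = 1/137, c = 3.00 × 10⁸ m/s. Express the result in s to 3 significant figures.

r = n²a₀/Z = 6²·5.29 × 10⁻¹¹/2 = 9.52 × 10⁻¹⁰ m
v = Zαc/n = 2·0.00730·3.00 × 10⁸/6 = 7.30 × 10⁵ m/s
T = 2πr/v = 8.20 × 10⁻¹⁵ s

8.20 × 10⁻¹⁵ s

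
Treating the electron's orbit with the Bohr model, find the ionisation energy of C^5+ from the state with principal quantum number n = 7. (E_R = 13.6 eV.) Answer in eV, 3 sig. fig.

9.99 eV

E_n = −E_R·Z²/n² = −13.6 × 6²/7² eV = -9.99 eV
Ionisation energy = −E_n = 9.99 eV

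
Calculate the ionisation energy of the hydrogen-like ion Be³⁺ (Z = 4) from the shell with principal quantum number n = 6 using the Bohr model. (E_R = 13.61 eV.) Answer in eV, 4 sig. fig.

E_n = −E_R·Z²/n² = −13.61 × 4²/6² eV = -6.049 eV
Ionisation energy = −E_n = 6.049 eV

6.049 eV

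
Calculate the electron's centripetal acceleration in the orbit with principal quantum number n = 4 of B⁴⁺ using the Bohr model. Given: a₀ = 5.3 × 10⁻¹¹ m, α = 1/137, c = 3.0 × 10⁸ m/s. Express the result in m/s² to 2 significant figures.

r = n²a₀/Z = 1.7 × 10⁻¹⁰ m, v = Zαc/n = 2.7 × 10⁶ m/s
a = v²/r = (2.7 × 10⁶)² / 1.7 × 10⁻¹⁰ = 4.4 × 10²² m/s²

4.4 × 10²² m/s²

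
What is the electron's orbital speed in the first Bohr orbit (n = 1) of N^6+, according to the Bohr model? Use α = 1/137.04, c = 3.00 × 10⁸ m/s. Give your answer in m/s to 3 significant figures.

1.53 × 10⁷ m/s

v_n = Zαc/n = 7 × 0.00730 × 3.00 × 10⁸ / 1
    = 1.53 × 10⁷ m/s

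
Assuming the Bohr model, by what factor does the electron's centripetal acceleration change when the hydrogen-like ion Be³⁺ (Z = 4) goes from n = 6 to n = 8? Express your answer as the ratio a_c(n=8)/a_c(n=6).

81/256

a_c ∝ Z^3 · n^-4; with Z fixed, a_c ∝ n^-4.
a_c(n=8)/a_c(n=6) = (8/6)^-4 = 81/256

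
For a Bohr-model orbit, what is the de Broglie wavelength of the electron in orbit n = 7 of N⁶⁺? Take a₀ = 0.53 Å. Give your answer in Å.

The Bohr quantisation condition is nλ = 2πr_n.
r_n = n²a₀/Z = 3.7 Å
λ = 2πr_n/n = 2π·3.7/7 = 3.3 Å

3.3 Å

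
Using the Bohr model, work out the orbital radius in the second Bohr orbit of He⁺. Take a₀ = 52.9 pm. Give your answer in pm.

r_n = n²a₀/Z = 2² × 52.9 / 2
    = 4 × 52.9 / 2 = 106 pm

106 pm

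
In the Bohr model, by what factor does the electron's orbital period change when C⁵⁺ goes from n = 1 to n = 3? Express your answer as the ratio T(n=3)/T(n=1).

T ∝ Z^-2 · n^3; with Z fixed, T ∝ n^3.
T(n=3)/T(n=1) = (3/1)^3 = 27

27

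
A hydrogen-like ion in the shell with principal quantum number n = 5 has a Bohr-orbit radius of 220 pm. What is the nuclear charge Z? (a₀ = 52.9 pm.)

r_n = n²a₀/Z ⇒ Z = n²a₀/r = 5² × 52.9 / 220 ≈ 6.01
Z = 6

6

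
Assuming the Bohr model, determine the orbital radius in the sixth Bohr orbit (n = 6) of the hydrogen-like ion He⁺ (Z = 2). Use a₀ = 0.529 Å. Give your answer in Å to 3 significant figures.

r_n = n²a₀/Z = 6² × 0.529 / 2
    = 36 × 0.529 / 2 = 9.52 Å

9.52 Å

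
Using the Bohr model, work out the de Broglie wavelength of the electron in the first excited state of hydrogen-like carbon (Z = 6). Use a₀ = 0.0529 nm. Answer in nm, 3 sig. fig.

0.111 nm

The Bohr quantisation condition is nλ = 2πr_n.
r_n = n²a₀/Z = 0.0353 nm
λ = 2πr_n/n = 2π·0.0353/2 = 0.111 nm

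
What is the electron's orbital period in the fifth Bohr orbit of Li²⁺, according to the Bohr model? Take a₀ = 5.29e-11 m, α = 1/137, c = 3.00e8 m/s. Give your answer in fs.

r = n²a₀/Z = 5²·5.29e-11/3 = 4.41e-10 m
v = Zαc/n = 3·0.00730·3.00e8/5 = 1.31e6 m/s
T = 2πr/v = 2.11e-15 s = 2.11 fs

2.11 fs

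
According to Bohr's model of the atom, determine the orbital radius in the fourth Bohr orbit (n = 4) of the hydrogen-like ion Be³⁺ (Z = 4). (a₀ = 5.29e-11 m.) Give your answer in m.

2.12e-10 m

r_n = n²a₀/Z = 4² × 5.29e-11 / 4
    = 16 × 5.29e-11 / 4 = 2.12e-10 m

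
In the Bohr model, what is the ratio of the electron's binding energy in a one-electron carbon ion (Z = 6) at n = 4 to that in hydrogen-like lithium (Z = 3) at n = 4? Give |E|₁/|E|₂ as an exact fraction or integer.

|E| ∝ Z^2 · n^-2
|E|₁/|E|₂ = (6/3)^2 · (4/4)^-2 = 4

4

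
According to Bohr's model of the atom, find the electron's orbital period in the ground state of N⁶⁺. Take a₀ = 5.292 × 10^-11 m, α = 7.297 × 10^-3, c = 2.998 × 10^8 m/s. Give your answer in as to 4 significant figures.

3.102 as

r = n²a₀/Z = 1²·5.292 × 10^-11/7 = 7.560 × 10^-12 m
v = Zαc/n = 7·0.007297·2.998 × 10^8/1 = 1.531 × 10^7 m/s
T = 2πr/v = 3.102 × 10^-18 s = 3.102 as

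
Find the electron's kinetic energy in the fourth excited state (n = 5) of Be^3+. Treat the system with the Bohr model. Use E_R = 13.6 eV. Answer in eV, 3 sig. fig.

For a Coulomb orbit the virial theorem gives K = −E_n.
E_n = −E_R·Z²/n², so K = E_R·Z²/n² = 13.6 × 4²/5² = 8.70 eV

8.70 eV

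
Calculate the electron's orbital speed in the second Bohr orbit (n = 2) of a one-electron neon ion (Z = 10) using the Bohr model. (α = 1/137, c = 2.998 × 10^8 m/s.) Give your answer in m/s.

v_n = Zαc/n = 10 × 0.007299 × 2.998 × 10^8 / 2
    = 1.094 × 10^7 m/s

1.094 × 10^7 m/s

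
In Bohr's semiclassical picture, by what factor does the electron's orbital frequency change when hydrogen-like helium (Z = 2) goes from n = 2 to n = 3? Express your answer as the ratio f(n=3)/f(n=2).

8/27

f ∝ Z^2 · n^-3; with Z fixed, f ∝ n^-3.
f(n=3)/f(n=2) = (3/2)^-3 = 8/27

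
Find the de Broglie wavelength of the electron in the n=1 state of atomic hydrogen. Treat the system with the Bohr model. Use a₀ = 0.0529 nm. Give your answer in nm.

0.332 nm

The Bohr quantisation condition is nλ = 2πr_n.
r_n = n²a₀/Z = 0.0529 nm
λ = 2πr_n/n = 2π·0.0529/1 = 0.332 nm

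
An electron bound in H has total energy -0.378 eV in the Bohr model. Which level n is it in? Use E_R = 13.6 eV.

6

E_n = −E_R Z²/n² ⇒ n² = E_R Z²/(−E_n) = 13.6 × 1² / 0.378 ≈ 35.98
n = 6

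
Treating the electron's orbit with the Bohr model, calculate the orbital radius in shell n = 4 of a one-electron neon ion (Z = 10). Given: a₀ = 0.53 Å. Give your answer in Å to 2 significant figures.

r_n = n²a₀/Z = 4² × 0.53 / 10
    = 16 × 0.53 / 10 = 0.85 Å

0.85 Å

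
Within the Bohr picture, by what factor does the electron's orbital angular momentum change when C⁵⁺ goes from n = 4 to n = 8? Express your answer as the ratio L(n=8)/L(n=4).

2

L = nℏ depends only on n, so L ∝ n.
L(n=8)/L(n=4) = (8/4)^1 = 2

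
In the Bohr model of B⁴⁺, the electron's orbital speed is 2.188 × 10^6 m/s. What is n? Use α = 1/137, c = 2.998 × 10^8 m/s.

v_n = Zαc/n ⇒ n = Zαc/v = 5 × 0.007299 × 2.998 × 10^8 / 2.188 × 10^6 ≈ 5.00
n = 5

5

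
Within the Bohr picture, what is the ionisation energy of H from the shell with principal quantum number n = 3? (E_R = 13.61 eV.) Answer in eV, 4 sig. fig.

E_n = −E_R·Z²/n² = −13.61 × 1²/3² eV = -1.512 eV
Ionisation energy = −E_n = 1.512 eV

1.512 eV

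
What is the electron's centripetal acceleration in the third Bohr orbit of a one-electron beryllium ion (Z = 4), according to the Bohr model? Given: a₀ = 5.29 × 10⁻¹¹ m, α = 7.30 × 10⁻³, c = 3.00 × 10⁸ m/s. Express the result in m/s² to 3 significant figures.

7.16 × 10²² m/s²

r = n²a₀/Z = 1.19 × 10⁻¹⁰ m, v = Zαc/n = 2.92 × 10⁶ m/s
a = v²/r = (2.92 × 10⁶)² / 1.19 × 10⁻¹⁰ = 7.16 × 10²² m/s²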